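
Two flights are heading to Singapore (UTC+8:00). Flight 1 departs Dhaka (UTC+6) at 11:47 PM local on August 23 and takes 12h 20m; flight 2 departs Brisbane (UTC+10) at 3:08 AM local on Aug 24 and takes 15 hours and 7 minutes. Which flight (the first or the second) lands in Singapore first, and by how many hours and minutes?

the first, by 2 hours 8 minutes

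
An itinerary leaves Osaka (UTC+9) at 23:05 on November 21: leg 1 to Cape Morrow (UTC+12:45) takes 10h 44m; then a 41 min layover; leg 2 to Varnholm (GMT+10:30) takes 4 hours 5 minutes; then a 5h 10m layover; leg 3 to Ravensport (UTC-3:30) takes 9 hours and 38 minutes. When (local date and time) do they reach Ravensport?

Convert departure to UTC: 23:05 − 9:00 = 14:05 UTC on Nov 21.
Add 10 hours and 44 minutes leg 1 → 00:49 UTC (Nov 22).
Add 41 minutes layover in Cape Morrow → 01:30 UTC.
Add 4 hours 5 minutes leg 2 → 05:35 UTC.
Add 5 hours and 10 minutes layover in Varnholm → 10:45 UTC.
Add 9 hours and 38 minutes leg 3 → 20:23 UTC.
Ravensport is UTC−3:30, so local arrival = 20:23 − 3:30 = 16:53 on Nov 22.

16:53 on November 22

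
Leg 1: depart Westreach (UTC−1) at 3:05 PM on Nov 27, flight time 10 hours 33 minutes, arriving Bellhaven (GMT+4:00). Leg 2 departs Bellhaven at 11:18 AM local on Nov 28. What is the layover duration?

Convert departure to UTC: 3:05 PM + 1:00 = 4:05 PM UTC on Nov 27.
Add 10 hours and 33 minutes flight time → 2:38 AM UTC (Nov 28).
Bellhaven is UTC+4:00, so local arrival = 2:38 AM + 4:00 = 6:38 AM on Nov 28.
Layover = 11:18 AM − 6:38 AM = 4 hours 40 minutes.

4 hours 40 minutes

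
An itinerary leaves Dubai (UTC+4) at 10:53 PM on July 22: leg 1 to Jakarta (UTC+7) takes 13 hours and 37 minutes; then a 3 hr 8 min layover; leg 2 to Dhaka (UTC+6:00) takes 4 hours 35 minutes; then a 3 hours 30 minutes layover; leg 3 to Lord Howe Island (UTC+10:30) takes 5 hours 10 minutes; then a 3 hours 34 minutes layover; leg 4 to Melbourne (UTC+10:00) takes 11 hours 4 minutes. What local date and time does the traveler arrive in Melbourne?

Convert departure to UTC: 10:53 PM − 4:00 = 6:53 PM UTC on Jul 22.
Add 13 hours and 37 minutes leg 1 → 8:30 AM UTC (Jul 23).
Add 3 hours 8 minutes layover in Jakarta → 11:38 AM UTC.
Add 4 hours and 35 minutes leg 2 → 4:13 PM UTC.
Add 3 hours and 30 minutes layover in Dhaka → 7:43 PM UTC.
Add 5 hours and 10 minutes leg 3 → 12:53 AM UTC (Jul 24).
Add 3 hours 34 minutes layover in Lord Howe Island → 4:27 AM UTC.
Add 11 hours 4 minutes leg 4 → 3:31 PM UTC.
Melbourne is UTC+10:00, so local arrival = 3:31 PM + 10:00 = 1:31 AM on Jul 25.

1:31 AM on July 25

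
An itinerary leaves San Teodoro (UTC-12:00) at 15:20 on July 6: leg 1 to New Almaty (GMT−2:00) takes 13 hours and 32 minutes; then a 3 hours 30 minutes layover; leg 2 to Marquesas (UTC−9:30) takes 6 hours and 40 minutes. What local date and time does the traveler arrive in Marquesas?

Convert departure to UTC: 15:20 + 12:00 = 03:20 UTC on Jul 7.
Add 13 hours 32 minutes leg 1 → 16:52 UTC.
Add 3 hours and 30 minutes layover in New Almaty → 20:22 UTC.
Add 6 hours and 40 minutes leg 2 → 03:02 UTC (Jul 8).
Marquesas is UTC−9:30, so local arrival = 03:02 − 9:30 = 17:32 on Jul 7.

17:32 on Jul 7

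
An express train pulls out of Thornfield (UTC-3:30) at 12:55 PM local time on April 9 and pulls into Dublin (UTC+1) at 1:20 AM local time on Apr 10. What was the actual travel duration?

7 hours 55 minutes

Departure in UTC: 12:55 PM + 3:30 = 4:25 PM on Apr 9.
Arrival in UTC: 1:20 AM − 1:00 = 12:20 AM on Apr 10.
Elapsed = 12:20 AM − 4:25 PM (+1 day) = 7 hours 55 minutes.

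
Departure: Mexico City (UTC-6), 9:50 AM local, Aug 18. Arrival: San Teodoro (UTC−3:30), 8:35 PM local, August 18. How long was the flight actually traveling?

Departure in UTC: 9:50 AM + 6:00 = 3:50 PM on Aug 18.
Arrival in UTC: 8:35 PM + 3:30 = 12:05 AM on Aug 19.
Elapsed = 12:05 AM − 3:50 PM (+1 day) = 8 hours 15 minutes.

8 hours 15 minutes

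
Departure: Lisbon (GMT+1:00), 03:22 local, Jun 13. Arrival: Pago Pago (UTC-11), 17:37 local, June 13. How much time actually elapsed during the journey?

Departure in UTC: 03:22 − 1:00 = 02:22 on Jun 13.
Arrival in UTC: 17:37 + 11:00 = 04:37 on Jun 14.
Elapsed = 04:37 − 02:22 (+1 day) = 26 hours 15 minutes.

26 hours 15 minutes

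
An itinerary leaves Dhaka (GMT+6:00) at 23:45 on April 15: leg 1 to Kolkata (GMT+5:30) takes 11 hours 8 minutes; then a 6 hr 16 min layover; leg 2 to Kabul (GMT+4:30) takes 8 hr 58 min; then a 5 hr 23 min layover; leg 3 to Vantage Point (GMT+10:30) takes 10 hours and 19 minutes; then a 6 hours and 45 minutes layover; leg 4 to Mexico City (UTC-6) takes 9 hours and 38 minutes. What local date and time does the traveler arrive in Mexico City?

Convert departure to UTC: 23:45 − 6:00 = 17:45 UTC on Apr 15.
Add 11 hours 8 minutes leg 1 → 04:53 UTC (Apr 16).
Add 6 hours and 16 minutes layover in Kolkata → 11:09 UTC.
Add 8 hours and 58 minutes leg 2 → 20:07 UTC.
Add 5 hours and 23 minutes layover in Kabul → 01:30 UTC (Apr 17).
Add 10 hours and 19 minutes leg 3 → 11:49 UTC.
Add 6 hours 45 minutes layover in Vantage Point → 18:34 UTC.
Add 9 hours 38 minutes leg 4 → 04:12 UTC (Apr 18).
Mexico City is UTC−6:00, so local arrival = 04:12 − 6:00 = 22:12 on Apr 17.

22:12 on April 17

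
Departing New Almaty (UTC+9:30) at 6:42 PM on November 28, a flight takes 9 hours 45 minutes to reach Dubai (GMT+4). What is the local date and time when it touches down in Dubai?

10:57 PM on November 28

Convert departure to UTC: 6:42 PM − 9:30 = 9:12 AM UTC on Nov 28.
Add 9 hours and 45 minutes travel time → 6:57 PM UTC.
Dubai is UTC+4:00, so local arrival = 6:57 PM + 4:00 = 10:57 PM on Nov 28.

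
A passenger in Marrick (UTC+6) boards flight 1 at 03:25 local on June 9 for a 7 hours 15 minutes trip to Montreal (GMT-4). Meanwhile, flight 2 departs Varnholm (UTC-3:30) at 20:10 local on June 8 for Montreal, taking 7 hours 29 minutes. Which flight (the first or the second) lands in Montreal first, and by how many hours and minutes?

the first, by 2 hours 29 minutes

Flight 1 in UTC: 03:25 − 6:00 = 21:25 on Jun 8.
+7 hours and 15 minutes → arrive 04:40 UTC on Jun 9.
Flight 2 in UTC: 20:10 + 3:30 = 23:40 on Jun 8.
+7 hours 29 minutes → arrive 07:09 UTC on Jun 9.
Flight 1 lands earlier by 2 hours 29 minutes.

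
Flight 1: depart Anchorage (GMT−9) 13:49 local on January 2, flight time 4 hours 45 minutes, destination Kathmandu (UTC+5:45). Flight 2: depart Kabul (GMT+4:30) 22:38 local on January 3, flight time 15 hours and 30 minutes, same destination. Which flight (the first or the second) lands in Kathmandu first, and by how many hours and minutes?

the first, by 30 hours 4 minutes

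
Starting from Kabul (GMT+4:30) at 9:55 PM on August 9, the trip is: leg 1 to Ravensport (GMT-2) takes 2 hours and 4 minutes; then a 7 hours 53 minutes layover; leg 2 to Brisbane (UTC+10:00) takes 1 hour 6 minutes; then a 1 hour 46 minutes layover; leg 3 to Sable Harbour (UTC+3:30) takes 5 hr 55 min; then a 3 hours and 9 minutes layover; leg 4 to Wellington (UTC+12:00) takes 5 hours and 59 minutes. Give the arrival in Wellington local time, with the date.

Convert departure to UTC: 9:55 PM − 4:30 = 5:25 PM UTC on Aug 9.
Add 2 hours 4 minutes leg 1 → 7:29 PM UTC.
Add 7 hours and 53 minutes layover in Ravensport → 3:22 AM UTC (Aug 10).
Add 1 hour and 6 minutes leg 2 → 4:28 AM UTC.
Add 1 hour 46 minutes layover in Brisbane → 6:14 AM UTC.
Add 5 hours and 55 minutes leg 3 → 12:09 PM UTC.
Add 3 hours and 9 minutes layover in Sable Harbour → 3:18 PM UTC.
Add 5 hours 59 minutes leg 4 → 9:17 PM UTC.
Wellington is UTC+12:00, so local arrival = 9:17 PM + 12:00 = 9:17 AM on Aug 11.

9:17 AM on August 11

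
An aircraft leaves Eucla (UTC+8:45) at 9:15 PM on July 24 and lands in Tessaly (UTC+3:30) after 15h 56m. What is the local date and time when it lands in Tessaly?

7:56 AM on July 25

Convert departure to UTC: 9:15 PM − 8:45 = 12:30 PM UTC on Jul 24.
Add 15 hours 56 minutes travel time → 4:26 AM UTC (Jul 25).
Tessaly is UTC+3:30, so local arrival = 4:26 AM + 3:30 = 7:56 AM on Jul 25.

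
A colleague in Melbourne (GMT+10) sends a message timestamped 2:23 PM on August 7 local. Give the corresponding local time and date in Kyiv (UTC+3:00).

7:23 AM on August 7

In UTC: 2:23 PM − 10:00 = 4:23 AM on Aug 7.
Kyiv is UTC+3:00: 4:23 AM + 3:00 = 7:23 AM on Aug 7.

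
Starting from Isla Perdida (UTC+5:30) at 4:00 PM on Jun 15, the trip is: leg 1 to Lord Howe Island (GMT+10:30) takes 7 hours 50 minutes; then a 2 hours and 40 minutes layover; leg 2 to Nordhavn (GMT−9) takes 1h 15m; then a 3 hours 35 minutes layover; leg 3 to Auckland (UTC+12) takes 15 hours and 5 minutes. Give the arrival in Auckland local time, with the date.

Convert departure to UTC: 4:00 PM − 5:30 = 10:30 AM UTC on Jun 15.
Add 7 hours and 50 minutes leg 1 → 6:20 PM UTC.
Add 2 hours and 40 minutes layover in Lord Howe Island → 9:00 PM UTC.
Add 1 hour 15 minutes leg 2 → 10:15 PM UTC.
Add 3 hours and 35 minutes layover in Nordhavn → 1:50 AM UTC (Jun 16).
Add 15 hours and 5 minutes leg 3 → 4:55 PM UTC.
Auckland is UTC+12:00, so local arrival = 4:55 PM + 12:00 = 4:55 AM on Jun 17.

4:55 AM on June 17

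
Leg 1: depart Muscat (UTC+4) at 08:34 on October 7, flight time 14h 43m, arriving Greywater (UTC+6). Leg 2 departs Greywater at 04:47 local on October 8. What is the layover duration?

3 hours 30 minutes

Convert departure to UTC: 08:34 − 4:00 = 04:34 UTC on Oct 7.
Add 14 hours and 43 minutes flight time → 19:17 UTC.
Greywater is UTC+6:00, so local arrival = 19:17 + 6:00 = 01:17 on Oct 8.
Layover = 04:47 − 01:17 = 3 hours 30 minutes.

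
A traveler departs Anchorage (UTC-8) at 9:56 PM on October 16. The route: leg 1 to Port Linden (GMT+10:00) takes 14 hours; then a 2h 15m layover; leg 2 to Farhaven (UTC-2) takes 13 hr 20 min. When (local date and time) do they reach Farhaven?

9:31 AM on October 18

Convert departure to UTC: 9:56 PM + 8:00 = 5:56 AM UTC on Oct 17.
Add 14 hours leg 1 → 7:56 PM UTC.
Add 2 hours and 15 minutes layover in Port Linden → 10:11 PM UTC.
Add 13 hours 20 minutes leg 2 → 11:31 AM UTC (Oct 18).
Farhaven is UTC−2:00, so local arrival = 11:31 AM − 2:00 = 9:31 AM on Oct 18.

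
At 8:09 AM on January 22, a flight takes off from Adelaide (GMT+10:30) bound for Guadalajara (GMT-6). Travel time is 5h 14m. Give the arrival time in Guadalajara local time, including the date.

8:53 PM on January 21

Convert departure to UTC: 8:09 AM − 10:30 = 9:39 PM UTC on Jan 21.
Add 5 hours and 14 minutes travel time → 2:53 AM UTC (Jan 22).
Guadalajara is UTC−6:00, so local arrival = 2:53 AM − 6:00 = 8:53 PM on Jan 21.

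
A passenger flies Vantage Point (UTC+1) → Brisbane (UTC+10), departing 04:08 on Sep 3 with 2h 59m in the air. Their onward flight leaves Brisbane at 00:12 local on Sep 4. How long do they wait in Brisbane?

8 hours 5 minutes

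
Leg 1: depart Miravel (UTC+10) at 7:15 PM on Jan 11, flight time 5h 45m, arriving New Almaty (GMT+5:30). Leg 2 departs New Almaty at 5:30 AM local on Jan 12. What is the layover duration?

Convert departure to UTC: 7:15 PM − 10:00 = 9:15 AM UTC on Jan 11.
Add 5 hours and 45 minutes flight time → 3:00 PM UTC.
New Almaty is UTC+5:30, so local arrival = 3:00 PM + 5:30 = 8:30 PM on Jan 11.
Layover = 5:30 AM − 8:30 PM (+1 day) = 9 hours.

9 hours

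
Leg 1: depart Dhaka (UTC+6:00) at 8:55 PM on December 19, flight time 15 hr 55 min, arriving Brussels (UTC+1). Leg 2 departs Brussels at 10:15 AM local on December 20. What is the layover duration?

Convert departure to UTC: 8:55 PM − 6:00 = 2:55 PM UTC on Dec 19.
Add 15 hours and 55 minutes flight time → 6:50 AM UTC (Dec 20).
Brussels is UTC+1:00, so local arrival = 6:50 AM + 1:00 = 7:50 AM on Dec 20.
Layover = 10:15 AM − 7:50 AM = 2 hours 25 minutes.

2 hours 25 minutes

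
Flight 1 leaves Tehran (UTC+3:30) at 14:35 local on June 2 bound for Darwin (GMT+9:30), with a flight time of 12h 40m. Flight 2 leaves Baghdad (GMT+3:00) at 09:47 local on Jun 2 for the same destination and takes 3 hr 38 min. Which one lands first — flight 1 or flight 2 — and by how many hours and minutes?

Flight 1 in UTC: 14:35 − 3:30 = 11:05 on Jun 2.
+12 hours and 40 minutes → arrive 23:45 UTC on Jun 2.
Flight 2 in UTC: 09:47 − 3:00 = 06:47 on Jun 2.
+3 hours 38 minutes → arrive 10:25 UTC on Jun 2.
Flight 2 lands earlier by 13 hours 20 minutes.

the second, by 13 hours 20 minutes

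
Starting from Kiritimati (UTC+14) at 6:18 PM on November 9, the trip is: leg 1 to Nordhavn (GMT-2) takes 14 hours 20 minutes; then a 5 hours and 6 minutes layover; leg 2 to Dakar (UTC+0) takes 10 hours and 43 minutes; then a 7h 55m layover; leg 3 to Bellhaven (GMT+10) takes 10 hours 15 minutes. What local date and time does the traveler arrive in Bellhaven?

Convert departure to UTC: 6:18 PM − 14:00 = 4:18 AM UTC on Nov 9.
Add 14 hours and 20 minutes leg 1 → 6:38 PM UTC.
Add 5 hours and 6 minutes layover in Nordhavn → 11:44 PM UTC.
Add 10 hours 43 minutes leg 2 → 10:27 AM UTC (Nov 10).
Add 7 hours 55 minutes layover in Dakar → 6:22 PM UTC.
Add 10 hours and 15 minutes leg 3 → 4:37 AM UTC (Nov 11).
Bellhaven is UTC+10:00, so local arrival = 4:37 AM + 10:00 = 2:37 PM on Nov 11.

2:37 PM on Nov 11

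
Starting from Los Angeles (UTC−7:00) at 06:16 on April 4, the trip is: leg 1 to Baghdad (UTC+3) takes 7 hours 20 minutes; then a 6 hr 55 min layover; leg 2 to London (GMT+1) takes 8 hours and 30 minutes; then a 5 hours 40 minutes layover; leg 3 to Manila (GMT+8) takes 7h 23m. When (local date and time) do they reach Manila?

Convert departure to UTC: 06:16 + 7:00 = 13:16 UTC on Apr 4.
Add 7 hours and 20 minutes leg 1 → 20:36 UTC.
Add 6 hours 55 minutes layover in Baghdad → 03:31 UTC (Apr 5).
Add 8 hours and 30 minutes leg 2 → 12:01 UTC.
Add 5 hours and 40 minutes layover in London → 17:41 UTC.
Add 7 hours and 23 minutes leg 3 → 01:04 UTC (Apr 6).
Manila is UTC+8:00, so local arrival = 01:04 + 8:00 = 09:04 on Apr 6.

09:04 on April 6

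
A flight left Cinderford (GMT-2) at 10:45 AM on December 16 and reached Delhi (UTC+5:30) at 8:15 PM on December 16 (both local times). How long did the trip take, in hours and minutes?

Departure in UTC: 10:45 AM + 2:00 = 12:45 PM on Dec 16.
Arrival in UTC: 8:15 PM − 5:30 = 2:45 PM on Dec 16.
Elapsed = 2:45 PM − 12:45 PM = 2 hours.

2 hours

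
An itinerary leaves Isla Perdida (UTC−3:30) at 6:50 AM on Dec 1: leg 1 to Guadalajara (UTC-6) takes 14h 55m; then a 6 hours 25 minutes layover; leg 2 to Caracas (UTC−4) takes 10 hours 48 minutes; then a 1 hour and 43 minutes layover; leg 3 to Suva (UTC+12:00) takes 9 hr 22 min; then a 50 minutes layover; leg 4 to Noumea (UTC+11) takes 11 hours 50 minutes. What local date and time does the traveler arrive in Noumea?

Convert departure to UTC: 6:50 AM + 3:30 = 10:20 AM UTC on Dec 1.
Add 14 hours and 55 minutes leg 1 → 1:15 AM UTC (Dec 2).
Add 6 hours and 25 minutes layover in Guadalajara → 7:40 AM UTC.
Add 10 hours 48 minutes leg 2 → 6:28 PM UTC.
Add 1 hour 43 minutes layover in Caracas → 8:11 PM UTC.
Add 9 hours 22 minutes leg 3 → 5:33 AM UTC (Dec 3).
Add 50 minutes layover in Suva → 6:23 AM UTC.
Add 11 hours 50 minutes leg 4 → 6:13 PM UTC.
Noumea is UTC+11:00, so local arrival = 6:13 PM + 11:00 = 5:13 AM on Dec 4.

5:13 AM on Dec 4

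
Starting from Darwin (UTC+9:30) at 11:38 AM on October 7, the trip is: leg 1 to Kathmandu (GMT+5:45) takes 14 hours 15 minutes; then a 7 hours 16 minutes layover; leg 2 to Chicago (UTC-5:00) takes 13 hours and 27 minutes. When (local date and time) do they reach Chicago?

8:06 AM on October 8

Convert departure to UTC: 11:38 AM − 9:30 = 2:08 AM UTC on Oct 7.
Add 14 hours and 15 minutes leg 1 → 4:23 PM UTC.
Add 7 hours 16 minutes layover in Kathmandu → 11:39 PM UTC.
Add 13 hours and 27 minutes leg 2 → 1:06 PM UTC (Oct 8).
Chicago is UTC−5:00, so local arrival = 1:06 PM − 5:00 = 8:06 AM on Oct 8.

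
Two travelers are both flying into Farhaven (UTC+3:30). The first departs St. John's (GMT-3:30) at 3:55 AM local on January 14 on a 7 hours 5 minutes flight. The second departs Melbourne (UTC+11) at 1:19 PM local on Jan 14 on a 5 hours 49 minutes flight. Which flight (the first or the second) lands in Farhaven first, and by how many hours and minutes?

the second, by 6 hours 22 minutes

Flight 1 in UTC: 3:55 AM + 3:30 = 7:25 AM on Jan 14.
+7 hours and 5 minutes → arrive 2:30 PM UTC on Jan 14.
Flight 2 in UTC: 1:19 PM − 11:00 = 2:19 AM on Jan 14.
+5 hours and 49 minutes → arrive 8:08 AM UTC on Jan 14.
Flight 2 lands earlier by 6 hours 22 minutes.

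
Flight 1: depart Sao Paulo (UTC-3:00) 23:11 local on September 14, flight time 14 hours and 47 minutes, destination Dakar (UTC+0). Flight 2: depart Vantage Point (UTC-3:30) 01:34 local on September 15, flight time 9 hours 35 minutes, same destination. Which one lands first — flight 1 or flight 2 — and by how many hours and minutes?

the second, by 2 hours 19 minutes

Flight 1 in UTC: 23:11 + 3:00 = 02:11 on Sep 15.
+14 hours 47 minutes → arrive 16:58 UTC on Sep 15.
Flight 2 in UTC: 01:34 + 3:30 = 05:04 on Sep 15.
+9 hours and 35 minutes → arrive 14:39 UTC on Sep 15.
Flight 2 lands earlier by 2 hours 19 minutes.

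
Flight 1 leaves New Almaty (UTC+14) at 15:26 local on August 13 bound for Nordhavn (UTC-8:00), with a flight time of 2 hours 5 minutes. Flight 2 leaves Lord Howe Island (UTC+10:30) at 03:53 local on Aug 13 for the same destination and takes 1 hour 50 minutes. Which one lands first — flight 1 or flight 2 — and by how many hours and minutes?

Flight 1 in UTC: 15:26 − 14:00 = 01:26 on Aug 13.
+2 hours and 5 minutes → arrive 03:31 UTC on Aug 13.
Flight 2 in UTC: 03:53 − 10:30 = 17:23 on Aug 12.
+1 hour 50 minutes → arrive 19:13 UTC on Aug 12.
Flight 2 lands earlier by 8 hours 18 minutes.

the second, by 8 hours 18 minutes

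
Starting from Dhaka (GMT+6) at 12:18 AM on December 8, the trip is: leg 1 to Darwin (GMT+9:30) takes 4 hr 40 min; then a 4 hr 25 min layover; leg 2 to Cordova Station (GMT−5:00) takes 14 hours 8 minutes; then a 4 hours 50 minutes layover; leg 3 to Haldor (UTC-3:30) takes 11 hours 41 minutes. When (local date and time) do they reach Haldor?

6:32 AM on December 9

Convert departure to UTC: 12:18 AM − 6:00 = 6:18 PM UTC on Dec 7.
Add 4 hours and 40 minutes leg 1 → 10:58 PM UTC.
Add 4 hours 25 minutes layover in Darwin → 3:23 AM UTC (Dec 8).
Add 14 hours 8 minutes leg 2 → 5:31 PM UTC.
Add 4 hours and 50 minutes layover in Cordova Station → 10:21 PM UTC.
Add 11 hours 41 minutes leg 3 → 10:02 AM UTC (Dec 9).
Haldor is UTC−3:30, so local arrival = 10:02 AM − 3:30 = 6:32 AM on Dec 9.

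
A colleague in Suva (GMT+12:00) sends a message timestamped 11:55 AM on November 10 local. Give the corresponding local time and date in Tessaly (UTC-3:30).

8:25 PM on November 9

In UTC: 11:55 AM − 12:00 = 11:55 PM on Nov 9.
Tessaly is UTC−3:30: 11:55 PM − 3:30 = 8:25 PM on Nov 9.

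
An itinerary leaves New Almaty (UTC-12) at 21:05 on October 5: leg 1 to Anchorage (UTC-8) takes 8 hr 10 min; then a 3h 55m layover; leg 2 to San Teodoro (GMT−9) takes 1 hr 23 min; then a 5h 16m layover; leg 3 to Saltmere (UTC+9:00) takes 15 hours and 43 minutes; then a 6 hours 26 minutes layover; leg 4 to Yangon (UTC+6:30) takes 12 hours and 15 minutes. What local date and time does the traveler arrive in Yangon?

Convert departure to UTC: 21:05 + 12:00 = 09:05 UTC on Oct 6.
Add 8 hours and 10 minutes leg 1 → 17:15 UTC.
Add 3 hours and 55 minutes layover in Anchorage → 21:10 UTC.
Add 1 hour and 23 minutes leg 2 → 22:33 UTC.
Add 5 hours and 16 minutes layover in San Teodoro → 03:49 UTC (Oct 7).
Add 15 hours and 43 minutes leg 3 → 19:32 UTC.
Add 6 hours and 26 minutes layover in Saltmere → 01:58 UTC (Oct 8).
Add 12 hours 15 minutes leg 4 → 14:13 UTC.
Yangon is UTC+6:30, so local arrival = 14:13 + 6:30 = 20:43 on Oct 8.

20:43 on Oct 8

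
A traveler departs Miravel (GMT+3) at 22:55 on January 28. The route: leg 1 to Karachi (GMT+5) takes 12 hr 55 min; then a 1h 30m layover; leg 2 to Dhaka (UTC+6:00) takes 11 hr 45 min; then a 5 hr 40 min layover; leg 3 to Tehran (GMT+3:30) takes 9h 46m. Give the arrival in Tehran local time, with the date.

Convert departure to UTC: 22:55 − 3:00 = 19:55 UTC on Jan 28.
Add 12 hours 55 minutes leg 1 → 08:50 UTC (Jan 29).
Add 1 hour and 30 minutes layover in Karachi → 10:20 UTC.
Add 11 hours and 45 minutes leg 2 → 22:05 UTC.
Add 5 hours 40 minutes layover in Dhaka → 03:45 UTC (Jan 30).
Add 9 hours and 46 minutes leg 3 → 13:31 UTC.
Tehran is UTC+3:30, so local arrival = 13:31 + 3:30 = 17:01 on Jan 30.

17:01 on January 30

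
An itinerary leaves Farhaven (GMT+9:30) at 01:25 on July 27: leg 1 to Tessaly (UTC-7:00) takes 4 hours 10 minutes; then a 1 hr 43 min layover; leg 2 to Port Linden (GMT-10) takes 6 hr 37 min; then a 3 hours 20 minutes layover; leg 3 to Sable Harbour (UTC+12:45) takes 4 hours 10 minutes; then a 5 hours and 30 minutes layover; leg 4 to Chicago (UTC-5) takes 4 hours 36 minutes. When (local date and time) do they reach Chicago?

Convert departure to UTC: 01:25 − 9:30 = 15:55 UTC on Jul 26.
Add 4 hours and 10 minutes leg 1 → 20:05 UTC.
Add 1 hour 43 minutes layover in Tessaly → 21:48 UTC.
Add 6 hours 37 minutes leg 2 → 04:25 UTC (Jul 27).
Add 3 hours 20 minutes layover in Port Linden → 07:45 UTC.
Add 4 hours 10 minutes leg 3 → 11:55 UTC.
Add 5 hours and 30 minutes layover in Sable Harbour → 17:25 UTC.
Add 4 hours and 36 minutes leg 4 → 22:01 UTC.
Chicago is UTC−5:00, so local arrival = 22:01 − 5:00 = 17:01 on Jul 27.

17:01 on July 27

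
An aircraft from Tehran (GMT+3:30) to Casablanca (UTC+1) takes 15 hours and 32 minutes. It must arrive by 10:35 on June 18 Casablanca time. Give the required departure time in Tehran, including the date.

21:33 on June 17

Target arrival in UTC: 10:35 − 1:00 = 09:35 on Jun 18.
Subtract 15 hours and 32 minutes → departure 18:03 UTC on Jun 17.
Tehran is UTC+3:30: 18:03 + 3:30 = 21:33 on Jun 17.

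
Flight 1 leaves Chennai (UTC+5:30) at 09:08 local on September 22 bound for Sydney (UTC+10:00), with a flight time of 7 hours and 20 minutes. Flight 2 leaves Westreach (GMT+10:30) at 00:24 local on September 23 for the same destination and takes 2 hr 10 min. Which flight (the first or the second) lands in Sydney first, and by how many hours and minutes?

the first, by 5 hours 6 minutes

Flight 1 in UTC: 09:08 − 5:30 = 03:38 on Sep 22.
+7 hours and 20 minutes → arrive 10:58 UTC on Sep 22.
Flight 2 in UTC: 00:24 − 10:30 = 13:54 on Sep 22.
+2 hours and 10 minutes → arrive 16:04 UTC on Sep 22.
Flight 1 lands earlier by 5 hours 6 minutes.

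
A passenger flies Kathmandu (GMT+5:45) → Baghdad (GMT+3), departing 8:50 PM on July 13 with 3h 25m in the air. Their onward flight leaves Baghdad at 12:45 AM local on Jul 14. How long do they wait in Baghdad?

Convert departure to UTC: 8:50 PM − 5:45 = 3:05 PM UTC on Jul 13.
Add 3 hours 25 minutes flight time → 6:30 PM UTC.
Baghdad is UTC+3:00, so local arrival = 6:30 PM + 3:00 = 9:30 PM on Jul 13.
Layover = 12:45 AM − 9:30 PM (+1 day) = 3 hours 15 minutes.

3 hours 15 minutes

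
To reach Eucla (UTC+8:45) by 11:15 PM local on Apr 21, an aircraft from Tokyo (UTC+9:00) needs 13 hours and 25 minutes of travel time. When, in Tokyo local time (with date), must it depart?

10:05 AM on April 21

Target arrival in UTC: 11:15 PM − 8:45 = 2:30 PM on Apr 21.
Subtract 13 hours 25 minutes → departure 1:05 AM UTC on Apr 21.
Tokyo is UTC+9:00: 1:05 AM + 9:00 = 10:05 AM on Apr 21.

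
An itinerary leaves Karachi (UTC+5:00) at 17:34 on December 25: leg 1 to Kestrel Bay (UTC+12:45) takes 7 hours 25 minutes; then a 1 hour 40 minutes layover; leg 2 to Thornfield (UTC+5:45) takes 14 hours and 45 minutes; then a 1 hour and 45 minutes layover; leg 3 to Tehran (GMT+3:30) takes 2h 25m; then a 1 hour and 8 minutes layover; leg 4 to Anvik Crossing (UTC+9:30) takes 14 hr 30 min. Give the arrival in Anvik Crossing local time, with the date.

17:42 on December 27

Convert departure to UTC: 17:34 − 5:00 = 12:34 UTC on Dec 25.
Add 7 hours 25 minutes leg 1 → 19:59 UTC.
Add 1 hour and 40 minutes layover in Kestrel Bay → 21:39 UTC.
Add 14 hours and 45 minutes leg 2 → 12:24 UTC (Dec 26).
Add 1 hour 45 minutes layover in Thornfield → 14:09 UTC.
Add 2 hours and 25 minutes leg 3 → 16:34 UTC.
Add 1 hour 8 minutes layover in Tehran → 17:42 UTC.
Add 14 hours and 30 minutes leg 4 → 08:12 UTC (Dec 27).
Anvik Crossing is UTC+9:30, so local arrival = 08:12 + 9:30 = 17:42 on Dec 27.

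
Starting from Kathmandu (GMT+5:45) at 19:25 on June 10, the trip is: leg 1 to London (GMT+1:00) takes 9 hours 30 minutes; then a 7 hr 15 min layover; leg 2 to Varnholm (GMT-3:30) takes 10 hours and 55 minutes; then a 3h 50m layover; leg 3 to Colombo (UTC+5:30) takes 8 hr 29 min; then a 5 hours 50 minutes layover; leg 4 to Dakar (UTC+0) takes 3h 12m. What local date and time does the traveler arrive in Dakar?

14:41 on June 12

Convert departure to UTC: 19:25 − 5:45 = 13:40 UTC on Jun 10.
Add 9 hours and 30 minutes leg 1 → 23:10 UTC.
Add 7 hours 15 minutes layover in London → 06:25 UTC (Jun 11).
Add 10 hours and 55 minutes leg 2 → 17:20 UTC.
Add 3 hours 50 minutes layover in Varnholm → 21:10 UTC.
Add 8 hours and 29 minutes leg 3 → 05:39 UTC (Jun 12).
Add 5 hours 50 minutes layover in Colombo → 11:29 UTC.
Add 3 hours 12 minutes leg 4 → 14:41 UTC.
Dakar is UTC+0, so local arrival is the same: 14:41 on Jun 12.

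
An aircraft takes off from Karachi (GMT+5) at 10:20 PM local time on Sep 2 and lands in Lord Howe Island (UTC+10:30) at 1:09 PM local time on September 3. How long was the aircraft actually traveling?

Departure in UTC: 10:20 PM − 5:00 = 5:20 PM on Sep 2.
Arrival in UTC: 1:09 PM − 10:30 = 2:39 AM on Sep 3.
Elapsed = 2:39 AM − 5:20 PM (+1 day) = 9 hours 19 minutes.

9 hours 19 minutes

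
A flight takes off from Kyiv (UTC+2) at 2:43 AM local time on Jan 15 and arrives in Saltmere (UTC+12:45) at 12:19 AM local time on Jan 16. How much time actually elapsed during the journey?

10 hours 51 minutes

Departure in UTC: 2:43 AM − 2:00 = 12:43 AM on Jan 15.
Arrival in UTC: 12:19 AM − 12:45 = 11:34 AM on Jan 15.
Elapsed = 11:34 AM − 12:43 AM = 10 hours 51 minutes.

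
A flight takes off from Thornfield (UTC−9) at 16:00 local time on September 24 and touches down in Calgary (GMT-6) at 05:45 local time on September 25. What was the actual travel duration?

10 hours 45 minutes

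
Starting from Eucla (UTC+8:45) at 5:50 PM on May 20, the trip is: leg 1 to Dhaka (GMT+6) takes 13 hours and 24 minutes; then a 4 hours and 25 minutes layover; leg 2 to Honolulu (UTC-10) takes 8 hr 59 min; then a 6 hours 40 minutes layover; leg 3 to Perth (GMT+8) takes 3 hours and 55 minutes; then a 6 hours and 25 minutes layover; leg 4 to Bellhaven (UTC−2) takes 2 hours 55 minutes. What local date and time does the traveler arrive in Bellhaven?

Convert departure to UTC: 5:50 PM − 8:45 = 9:05 AM UTC on May 20.
Add 13 hours 24 minutes leg 1 → 10:29 PM UTC.
Add 4 hours and 25 minutes layover in Dhaka → 2:54 AM UTC (May 21).
Add 8 hours 59 minutes leg 2 → 11:53 AM UTC.
Add 6 hours 40 minutes layover in Honolulu → 6:33 PM UTC.
Add 3 hours 55 minutes leg 3 → 10:28 PM UTC.
Add 6 hours 25 minutes layover in Perth → 4:53 AM UTC (May 22).
Add 2 hours 55 minutes leg 4 → 7:48 AM UTC.
Bellhaven is UTC−2:00, so local arrival = 7:48 AM − 2:00 = 5:48 AM on May 22.

5:48 AM on May 22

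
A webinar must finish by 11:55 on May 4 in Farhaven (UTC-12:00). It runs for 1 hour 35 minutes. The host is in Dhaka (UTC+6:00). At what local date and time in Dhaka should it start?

Target end time in UTC: 11:55 + 12:00 = 23:55 on May 4.
Subtract 1 hour 35 minutes → start 22:20 UTC on May 4.
Dhaka is UTC+6:00: 22:20 + 6:00 = 04:20 on May 5.

04:20 on May 5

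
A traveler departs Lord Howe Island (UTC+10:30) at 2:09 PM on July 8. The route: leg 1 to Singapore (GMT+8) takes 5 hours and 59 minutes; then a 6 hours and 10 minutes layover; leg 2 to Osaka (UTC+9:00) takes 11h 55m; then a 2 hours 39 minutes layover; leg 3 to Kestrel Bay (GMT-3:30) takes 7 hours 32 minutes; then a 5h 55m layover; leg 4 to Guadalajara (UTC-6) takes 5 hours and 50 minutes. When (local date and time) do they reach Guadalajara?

Convert departure to UTC: 2:09 PM − 10:30 = 3:39 AM UTC on Jul 8.
Add 5 hours 59 minutes leg 1 → 9:38 AM UTC.
Add 6 hours 10 minutes layover in Singapore → 3:48 PM UTC.
Add 11 hours and 55 minutes leg 2 → 3:43 AM UTC (Jul 9).
Add 2 hours and 39 minutes layover in Osaka → 6:22 AM UTC.
Add 7 hours and 32 minutes leg 3 → 1:54 PM UTC.
Add 5 hours 55 minutes layover in Kestrel Bay → 7:49 PM UTC.
Add 5 hours and 50 minutes leg 4 → 1:39 AM UTC (Jul 10).
Guadalajara is UTC−6:00, so local arrival = 1:39 AM − 6:00 = 7:39 PM on Jul 9.

7:39 PM on July 9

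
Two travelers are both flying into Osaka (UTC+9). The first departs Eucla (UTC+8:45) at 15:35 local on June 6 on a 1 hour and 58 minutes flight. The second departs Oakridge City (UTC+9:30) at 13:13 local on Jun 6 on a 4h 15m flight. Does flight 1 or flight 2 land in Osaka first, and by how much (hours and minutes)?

Flight 1 in UTC: 15:35 − 8:45 = 06:50 on Jun 6.
+1 hour and 58 minutes → arrive 08:48 UTC on Jun 6.
Flight 2 in UTC: 13:13 − 9:30 = 03:43 on Jun 6.
+4 hours and 15 minutes → arrive 07:58 UTC on Jun 6.
Flight 2 lands earlier by 50 minutes.

the second, by 50 minutes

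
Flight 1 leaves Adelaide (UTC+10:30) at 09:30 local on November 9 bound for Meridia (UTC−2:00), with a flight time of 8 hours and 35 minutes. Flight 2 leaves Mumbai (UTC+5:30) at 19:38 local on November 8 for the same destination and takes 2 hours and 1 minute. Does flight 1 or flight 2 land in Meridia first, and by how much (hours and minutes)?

the second, by 15 hours 26 minutes

Flight 1 in UTC: 09:30 − 10:30 = 23:00 on Nov 8.
+8 hours and 35 minutes → arrive 07:35 UTC on Nov 9.
Flight 2 in UTC: 19:38 − 5:30 = 14:08 on Nov 8.
+2 hours and 1 minute → arrive 16:09 UTC on Nov 8.
Flight 2 lands earlier by 15 hours 26 minutes.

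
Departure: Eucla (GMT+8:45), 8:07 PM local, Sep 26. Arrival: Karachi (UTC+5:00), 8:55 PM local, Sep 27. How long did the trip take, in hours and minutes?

Departure in UTC: 8:07 PM − 8:45 = 11:22 AM on Sep 26.
Arrival in UTC: 8:55 PM − 5:00 = 3:55 PM on Sep 27.
Elapsed = 3:55 PM − 11:22 AM (+1 day) = 28 hours 33 minutes.

28 hours 33 minutes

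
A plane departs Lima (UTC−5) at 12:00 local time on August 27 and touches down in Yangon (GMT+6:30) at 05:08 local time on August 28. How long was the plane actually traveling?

5 hours 38 minutes

Yangon is 11:30 ahead of Lima.
Clock-face elapsed time (ignoring zones) is 17 hours 8 minutes.
Actual elapsed = 17 hours 8 minutes − 11:30 = 5 hours 38 minutes.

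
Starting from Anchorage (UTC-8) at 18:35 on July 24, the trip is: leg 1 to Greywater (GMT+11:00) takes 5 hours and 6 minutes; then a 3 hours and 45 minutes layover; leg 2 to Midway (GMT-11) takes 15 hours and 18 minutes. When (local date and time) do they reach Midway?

15:44 on July 25

Convert departure to UTC: 18:35 + 8:00 = 02:35 UTC on Jul 25.
Add 5 hours and 6 minutes leg 1 → 07:41 UTC.
Add 3 hours 45 minutes layover in Greywater → 11:26 UTC.
Add 15 hours and 18 minutes leg 2 → 02:44 UTC (Jul 26).
Midway is UTC−11:00, so local arrival = 02:44 − 11:00 = 15:44 on Jul 25.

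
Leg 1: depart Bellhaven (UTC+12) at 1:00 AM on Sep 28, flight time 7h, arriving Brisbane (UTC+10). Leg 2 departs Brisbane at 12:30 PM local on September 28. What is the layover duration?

6 hours 30 minutes

Convert departure to UTC: 1:00 AM − 12:00 = 1:00 PM UTC on Sep 27.
Add 7 hours flight time → 8:00 PM UTC.
Brisbane is UTC+10:00, so local arrival = 8:00 PM + 10:00 = 6:00 AM on Sep 28.
Layover = 12:30 PM − 6:00 AM = 6 hours 30 minutes.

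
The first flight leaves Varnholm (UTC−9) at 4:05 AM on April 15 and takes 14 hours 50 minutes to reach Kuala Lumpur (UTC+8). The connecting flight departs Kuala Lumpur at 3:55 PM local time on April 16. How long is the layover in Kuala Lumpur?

4 hours

Convert departure to UTC: 4:05 AM + 9:00 = 1:05 PM UTC on Apr 15.
Add 14 hours 50 minutes flight time → 3:55 AM UTC (Apr 16).
Kuala Lumpur is UTC+8:00, so local arrival = 3:55 AM + 8:00 = 11:55 AM on Apr 16.
Layover = 3:55 PM − 11:55 AM = 4 hours.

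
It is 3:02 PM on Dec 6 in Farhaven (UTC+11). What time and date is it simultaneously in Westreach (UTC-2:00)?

Westreach is 13:00 behind Farhaven.
Shift by the zone difference: 3:02 PM − 13:00 = 2:02 AM on Dec 6 in Westreach.

2:02 AM on December 6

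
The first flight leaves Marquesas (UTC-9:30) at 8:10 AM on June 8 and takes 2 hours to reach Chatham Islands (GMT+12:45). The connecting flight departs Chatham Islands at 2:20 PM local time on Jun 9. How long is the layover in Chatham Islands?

Convert departure to UTC: 8:10 AM + 9:30 = 5:40 PM UTC on Jun 8.
Add 2 hours flight time → 7:40 PM UTC.
Chatham Islands is UTC+12:45, so local arrival = 7:40 PM + 12:45 = 8:25 AM on Jun 9.
Layover = 2:20 PM − 8:25 AM = 5 hours 55 minutes.

5 hours 55 minutes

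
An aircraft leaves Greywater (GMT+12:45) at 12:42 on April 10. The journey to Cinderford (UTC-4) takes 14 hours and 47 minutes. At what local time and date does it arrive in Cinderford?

10:44 on Apr 10

Convert departure to UTC: 12:42 − 12:45 = 23:57 UTC on Apr 9.
Add 14 hours and 47 minutes travel time → 14:44 UTC (Apr 10).
Cinderford is UTC−4:00, so local arrival = 14:44 − 4:00 = 10:44 on Apr 10.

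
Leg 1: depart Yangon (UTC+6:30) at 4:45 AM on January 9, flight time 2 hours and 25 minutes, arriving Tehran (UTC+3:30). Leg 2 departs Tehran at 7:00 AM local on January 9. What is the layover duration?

Convert departure to UTC: 4:45 AM − 6:30 = 10:15 PM UTC on Jan 8.
Add 2 hours 25 minutes flight time → 12:40 AM UTC (Jan 9).
Tehran is UTC+3:30, so local arrival = 12:40 AM + 3:30 = 4:10 AM on Jan 9.
Layover = 7:00 AM − 4:10 AM = 2 hours 50 minutes.

2 hours 50 minutes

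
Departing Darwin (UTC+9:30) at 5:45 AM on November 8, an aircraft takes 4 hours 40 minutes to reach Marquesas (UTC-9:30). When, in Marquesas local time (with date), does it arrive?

3:25 PM on November 7

Convert departure to UTC: 5:45 AM − 9:30 = 8:15 PM UTC on Nov 7.
Add 4 hours and 40 minutes travel time → 12:55 AM UTC (Nov 8).
Marquesas is UTC−9:30, so local arrival = 12:55 AM − 9:30 = 3:25 PM on Nov 7.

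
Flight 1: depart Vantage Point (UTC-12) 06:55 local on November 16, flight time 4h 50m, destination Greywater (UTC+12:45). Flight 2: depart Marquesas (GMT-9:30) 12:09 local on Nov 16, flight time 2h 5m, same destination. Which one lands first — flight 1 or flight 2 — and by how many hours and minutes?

the second, by 1 minute

Flight 1 in UTC: 06:55 + 12:00 = 18:55 on Nov 16.
+4 hours 50 minutes → arrive 23:45 UTC on Nov 16.
Flight 2 in UTC: 12:09 + 9:30 = 21:39 on Nov 16.
+2 hours 5 minutes → arrive 23:44 UTC on Nov 16.
Flight 2 lands earlier by 1 minute.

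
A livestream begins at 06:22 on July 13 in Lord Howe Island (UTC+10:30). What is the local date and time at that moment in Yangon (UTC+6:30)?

02:22 on July 13

In UTC: 06:22 − 10:30 = 19:52 on Jul 12.
Yangon is UTC+6:30: 19:52 + 6:30 = 02:22 on Jul 13.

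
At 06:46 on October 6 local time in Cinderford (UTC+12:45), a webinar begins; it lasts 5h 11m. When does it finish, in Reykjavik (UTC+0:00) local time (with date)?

Convert start to UTC: 06:46 − 12:45 = 18:01 UTC on Oct 5.
Add 5 hours and 11 minutes duration → 23:12 UTC.
Reykjavik is UTC+0, so local end time is the same: 23:12 on Oct 5.

23:12 on October 5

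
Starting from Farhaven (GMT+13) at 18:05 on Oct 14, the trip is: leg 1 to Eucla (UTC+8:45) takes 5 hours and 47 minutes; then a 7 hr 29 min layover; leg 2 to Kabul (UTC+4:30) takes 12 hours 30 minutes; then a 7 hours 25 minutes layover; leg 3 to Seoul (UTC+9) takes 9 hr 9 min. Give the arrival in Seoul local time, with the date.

Convert departure to UTC: 18:05 − 13:00 = 05:05 UTC on Oct 14.
Add 5 hours 47 minutes leg 1 → 10:52 UTC.
Add 7 hours and 29 minutes layover in Eucla → 18:21 UTC.
Add 12 hours and 30 minutes leg 2 → 06:51 UTC (Oct 15).
Add 7 hours 25 minutes layover in Kabul → 14:16 UTC.
Add 9 hours and 9 minutes leg 3 → 23:25 UTC.
Seoul is UTC+9:00, so local arrival = 23:25 + 9:00 = 08:25 on Oct 16.

08:25 on Oct 16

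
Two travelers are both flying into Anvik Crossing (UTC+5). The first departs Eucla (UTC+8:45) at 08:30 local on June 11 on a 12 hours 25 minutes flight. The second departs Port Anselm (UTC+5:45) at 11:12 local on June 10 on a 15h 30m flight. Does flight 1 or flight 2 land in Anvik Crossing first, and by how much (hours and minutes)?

Flight 1 in UTC: 08:30 − 8:45 = 23:45 on Jun 10.
+12 hours and 25 minutes → arrive 12:10 UTC on Jun 11.
Flight 2 in UTC: 11:12 − 5:45 = 05:27 on Jun 10.
+15 hours 30 minutes → arrive 20:57 UTC on Jun 10.
Flight 2 lands earlier by 15 hours 13 minutes.

the second, by 15 hours 13 minutes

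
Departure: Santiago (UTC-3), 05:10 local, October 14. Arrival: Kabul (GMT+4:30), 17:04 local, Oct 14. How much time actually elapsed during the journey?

4 hours 24 minutes

Kabul is 7:30 ahead of Santiago.
Clock-face elapsed time (ignoring zones) is 11 hours 54 minutes.
Actual elapsed = 11 hours 54 minutes − 7:30 = 4 hours 24 minutes.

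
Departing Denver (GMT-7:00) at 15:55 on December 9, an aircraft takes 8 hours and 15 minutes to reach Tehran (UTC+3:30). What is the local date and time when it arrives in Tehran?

10:40 on Dec 10

Tehran is 10:30 ahead of Denver.
After 8 hours 15 minutes it is 00:10 (Dec 10) in Denver.
Shift by the zone difference: 00:10 + 10:30 = 10:40 on Dec 10 in Tehran.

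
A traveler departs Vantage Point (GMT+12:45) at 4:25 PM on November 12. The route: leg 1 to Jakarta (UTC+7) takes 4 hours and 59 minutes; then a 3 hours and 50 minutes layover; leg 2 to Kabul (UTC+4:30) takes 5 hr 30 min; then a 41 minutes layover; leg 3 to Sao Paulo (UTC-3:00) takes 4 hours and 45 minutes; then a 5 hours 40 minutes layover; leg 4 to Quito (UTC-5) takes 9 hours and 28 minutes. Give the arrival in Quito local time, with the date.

9:33 AM on November 13

Convert departure to UTC: 4:25 PM − 12:45 = 3:40 AM UTC on Nov 12.
Add 4 hours and 59 minutes leg 1 → 8:39 AM UTC.
Add 3 hours 50 minutes layover in Jakarta → 12:29 PM UTC.
Add 5 hours 30 minutes leg 2 → 5:59 PM UTC.
Add 41 minutes layover in Kabul → 6:40 PM UTC.
Add 4 hours and 45 minutes leg 3 → 11:25 PM UTC.
Add 5 hours and 40 minutes layover in Sao Paulo → 5:05 AM UTC (Nov 13).
Add 9 hours and 28 minutes leg 4 → 2:33 PM UTC.
Quito is UTC−5:00, so local arrival = 2:33 PM − 5:00 = 9:33 AM on Nov 13.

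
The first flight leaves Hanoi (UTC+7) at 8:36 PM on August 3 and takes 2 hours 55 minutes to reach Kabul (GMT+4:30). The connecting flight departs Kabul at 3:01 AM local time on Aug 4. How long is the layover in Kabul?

Convert departure to UTC: 8:36 PM − 7:00 = 1:36 PM UTC on Aug 3.
Add 2 hours and 55 minutes flight time → 4:31 PM UTC.
Kabul is UTC+4:30, so local arrival = 4:31 PM + 4:30 = 9:01 PM on Aug 3.
Layover = 3:01 AM − 9:01 PM (+1 day) = 6 hours.

6 hours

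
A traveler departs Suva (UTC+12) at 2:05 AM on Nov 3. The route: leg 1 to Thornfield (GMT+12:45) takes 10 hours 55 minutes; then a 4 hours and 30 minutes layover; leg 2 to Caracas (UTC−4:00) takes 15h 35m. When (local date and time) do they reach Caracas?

Convert departure to UTC: 2:05 AM − 12:00 = 2:05 PM UTC on Nov 2.
Add 10 hours and 55 minutes leg 1 → 1:00 AM UTC (Nov 3).
Add 4 hours 30 minutes layover in Thornfield → 5:30 AM UTC.
Add 15 hours and 35 minutes leg 2 → 9:05 PM UTC.
Caracas is UTC−4:00, so local arrival = 9:05 PM − 4:00 = 5:05 PM on Nov 3.

5:05 PM on November 3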